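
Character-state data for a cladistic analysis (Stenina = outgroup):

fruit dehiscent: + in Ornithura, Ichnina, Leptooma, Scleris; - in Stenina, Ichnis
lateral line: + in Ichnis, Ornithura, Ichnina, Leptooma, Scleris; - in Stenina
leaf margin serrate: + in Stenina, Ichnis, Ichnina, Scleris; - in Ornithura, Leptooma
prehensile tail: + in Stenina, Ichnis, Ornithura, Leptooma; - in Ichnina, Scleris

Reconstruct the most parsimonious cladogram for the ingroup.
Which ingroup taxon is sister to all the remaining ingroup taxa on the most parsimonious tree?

Ichnis

Character polarity is set by the outgroup: the derived state is whichever differs from the outgroup's state, so for leaf margin serrate, prehensile tail the derived state is '-', and for the remaining characters it is '+'.
fruit dehiscent (derived state '+') is shared by Ichnina, Leptooma, Ornithura, and Scleris — a synapomorphy uniting that clade.
lateral line (derived state '+') is shared by all ingroup taxa — unites the whole ingroup.
leaf margin serrate: derived state '-' in Leptooma and Ornithura only — synapomorphy for {Leptooma, Ornithura}.
Only Ichnina and Scleris show the derived state '-' for prehensile tail, supporting them as a clade.
Most parsimonious ingroup topology: (Ichnis,((Ornithura,Leptooma),(Ichnina,Scleris))).
Ichnis is sister to the clade containing all other ingroup taxa, so it is the earliest-diverging (most basal) ingroup lineage.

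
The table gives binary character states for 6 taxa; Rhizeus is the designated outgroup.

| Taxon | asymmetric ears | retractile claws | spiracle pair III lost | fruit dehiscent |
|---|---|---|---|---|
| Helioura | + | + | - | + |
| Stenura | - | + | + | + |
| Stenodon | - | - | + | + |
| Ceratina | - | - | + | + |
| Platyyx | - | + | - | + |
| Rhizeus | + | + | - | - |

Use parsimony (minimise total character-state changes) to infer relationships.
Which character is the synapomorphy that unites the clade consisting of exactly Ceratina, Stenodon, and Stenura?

Character polarity is set by the outgroup: the derived state is whichever differs from the outgroup's state, so for asymmetric ears, retractile claws the derived state is '-', and for the remaining characters it is '+'.
asymmetric ears: derived state '-' in Ceratina, Platyyx, Stenodon, and Stenura only — synapomorphy for {Ceratina, Platyyx, Stenodon, Stenura}.
Only Ceratina and Stenodon show the derived state '-' for retractile claws, supporting them as a clade.
Only Ceratina, Stenodon, and Stenura show the derived state '+' for spiracle pair III lost, supporting them as a clade.
fruit dehiscent (derived state '+') is shared by all ingroup taxa — unites the whole ingroup.
Most parsimonious ingroup topology: ((Platyyx,(Stenura,(Stenodon,Ceratina))),Helioura).
The clade {Ceratina, Stenodon, Stenura} is supported by spiracle pair III lost: its derived state '+' occurs in exactly those taxa and in no other taxon (including the outgroup).

spiracle pair III lost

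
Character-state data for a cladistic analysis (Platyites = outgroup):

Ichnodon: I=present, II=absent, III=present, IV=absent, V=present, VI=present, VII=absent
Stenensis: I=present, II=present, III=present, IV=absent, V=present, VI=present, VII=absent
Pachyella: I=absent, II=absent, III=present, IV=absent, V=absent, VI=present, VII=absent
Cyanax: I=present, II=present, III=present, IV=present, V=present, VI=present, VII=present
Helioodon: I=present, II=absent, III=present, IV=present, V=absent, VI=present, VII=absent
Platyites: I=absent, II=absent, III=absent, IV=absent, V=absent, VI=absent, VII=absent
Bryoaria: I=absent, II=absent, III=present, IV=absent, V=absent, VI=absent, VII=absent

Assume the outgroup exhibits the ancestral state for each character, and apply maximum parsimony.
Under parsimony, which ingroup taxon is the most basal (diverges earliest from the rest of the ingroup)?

Bryoaria

The outgroup has state 'absent' for every character, so 'present' is the derived state throughout.
Only Cyanax, Helioodon, Ichnodon, and Stenensis show the derived state 'present' for I, supporting them as a clade.
II: derived state 'present' in Cyanax and Stenensis only — synapomorphy for {Cyanax, Stenensis}.
All ingroup taxa share the derived state 'present' for III; it defines the ingroup but does not resolve relationships within it.
IV (state 'present') occurs in Cyanax and Helioodon but conflicts with the nesting implied by the other characters — most parsimoniously interpreted as homoplasy.
Only Cyanax, Ichnodon, and Stenensis show the derived state 'present' for V, supporting them as a clade.
VI (derived state 'present') is shared by Cyanax, Helioodon, Ichnodon, Pachyella, and Stenensis — a synapomorphy uniting that clade.
VII (derived state 'present') is unique to Cyanax (autapomorphy; uninformative for grouping).
Most parsimonious ingroup topology: ((((Ichnodon,(Cyanax,Stenensis)),Helioodon),Pachyella),Bryoaria).
Bryoaria is sister to the clade containing all other ingroup taxa, so it is the earliest-diverging (most basal) ingroup lineage.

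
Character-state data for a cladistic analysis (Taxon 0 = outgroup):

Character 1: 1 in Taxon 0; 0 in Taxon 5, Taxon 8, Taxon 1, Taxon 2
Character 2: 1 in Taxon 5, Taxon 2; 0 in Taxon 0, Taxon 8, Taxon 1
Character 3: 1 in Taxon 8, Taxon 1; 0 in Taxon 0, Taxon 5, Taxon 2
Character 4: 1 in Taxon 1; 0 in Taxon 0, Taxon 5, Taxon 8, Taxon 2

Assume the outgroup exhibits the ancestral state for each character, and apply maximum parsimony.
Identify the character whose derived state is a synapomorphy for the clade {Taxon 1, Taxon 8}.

Character polarity is set by the outgroup: the derived state is whichever differs from the outgroup's state, so for Character 1 the derived state is '0', and for the remaining characters it is '1'.
Character 1 (derived state '0') is shared by all ingroup taxa — unites the whole ingroup.
Character 2: derived state '1' in Taxon 2 and Taxon 5 only — synapomorphy for {Taxon 2, Taxon 5}.
Character 3 (derived state '1') is shared by Taxon 1 and Taxon 8 — a synapomorphy uniting that clade.
Character 4 (derived state '1') is unique to Taxon 1 (autapomorphy; uninformative for grouping).
Most parsimonious ingroup topology: ((Taxon 5,Taxon 2),(Taxon 8,Taxon 1)).
The clade {Taxon 1, Taxon 8} is supported by Character 3: its derived state '1' occurs in exactly those taxa and in no other taxon (including the outgroup).

Character 3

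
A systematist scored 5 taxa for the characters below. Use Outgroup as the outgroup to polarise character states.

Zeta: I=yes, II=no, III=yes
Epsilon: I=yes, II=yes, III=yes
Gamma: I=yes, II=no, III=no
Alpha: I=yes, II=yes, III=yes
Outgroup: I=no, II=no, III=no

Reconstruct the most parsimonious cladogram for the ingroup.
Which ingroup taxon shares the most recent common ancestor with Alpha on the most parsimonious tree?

The outgroup has state 'no' for every character, so 'yes' is the derived state throughout.
All ingroup taxa share the derived state 'yes' for I; it defines the ingroup but does not resolve relationships within it.
II (derived state 'yes') is shared by Alpha and Epsilon — a synapomorphy uniting that clade.
Only Alpha, Epsilon, and Zeta show the derived state 'yes' for III, supporting them as a clade.
Most parsimonious ingroup topology: ((Zeta,(Epsilon,Alpha)),Gamma).
Alpha and Epsilon form a cherry on this tree, so they are sister taxa.

Epsilon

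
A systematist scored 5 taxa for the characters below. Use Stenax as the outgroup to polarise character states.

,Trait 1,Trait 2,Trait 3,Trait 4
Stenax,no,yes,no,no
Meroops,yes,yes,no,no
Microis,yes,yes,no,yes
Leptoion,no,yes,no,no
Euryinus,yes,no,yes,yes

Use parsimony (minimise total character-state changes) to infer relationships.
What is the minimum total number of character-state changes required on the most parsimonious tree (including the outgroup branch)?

Character polarity is set by the outgroup: the derived state is whichever differs from the outgroup's state, so for Trait 2 the derived state is 'no', and for the remaining characters it is 'yes'.
Trait 1: derived state 'yes' in Euryinus, Meroops, and Microis only — synapomorphy for {Euryinus, Meroops, Microis}.
Trait 2: derived state 'no' in Euryinus only — an autapomorphy, so it tells us nothing about relationships among taxa.
Trait 3 (derived state 'yes') is unique to Euryinus (autapomorphy; uninformative for grouping).
Trait 4: derived state 'yes' in Euryinus and Microis only — synapomorphy for {Euryinus, Microis}.
Most parsimonious ingroup topology: ((Meroops,(Microis,Euryinus)),Leptoion).
Changes per character on this tree: Trait 1: 1; Trait 2: 1; Trait 3: 1; Trait 4: 1.
Total = 4.

4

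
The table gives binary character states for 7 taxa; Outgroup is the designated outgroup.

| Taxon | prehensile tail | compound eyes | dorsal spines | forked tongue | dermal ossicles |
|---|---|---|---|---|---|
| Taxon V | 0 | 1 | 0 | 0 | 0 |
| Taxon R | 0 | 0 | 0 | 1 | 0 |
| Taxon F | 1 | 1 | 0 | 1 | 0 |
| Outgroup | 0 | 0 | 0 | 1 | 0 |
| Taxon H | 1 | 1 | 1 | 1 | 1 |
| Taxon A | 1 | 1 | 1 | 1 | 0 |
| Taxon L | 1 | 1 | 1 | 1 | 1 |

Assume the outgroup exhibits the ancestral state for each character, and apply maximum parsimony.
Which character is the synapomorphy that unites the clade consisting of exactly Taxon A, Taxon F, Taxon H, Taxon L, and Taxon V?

Character polarity is set by the outgroup: the derived state is whichever differs from the outgroup's state, so for forked tongue the derived state is '0', and for the remaining characters it is '1'.
prehensile tail (derived state '1') is shared by Taxon A, Taxon F, Taxon H, and Taxon L — a synapomorphy uniting that clade.
compound eyes (derived state '1') is shared by Taxon A, Taxon F, Taxon H, Taxon L, and Taxon V — a synapomorphy uniting that clade.
Only Taxon A, Taxon H, and Taxon L show the derived state '1' for dorsal spines, supporting them as a clade.
forked tongue: derived state '0' in Taxon V only — an autapomorphy, so it tells us nothing about relationships among taxa.
dermal ossicles (derived state '1') is shared by Taxon H and Taxon L — a synapomorphy uniting that clade.
Most parsimonious ingroup topology: (((((Taxon L,Taxon H),Taxon A),Taxon F),Taxon V),Taxon R).
The clade {Taxon A, Taxon F, Taxon H, Taxon L, Taxon V} is supported by compound eyes: its derived state '1' occurs in exactly those taxa and in no other taxon (including the outgroup).

compound eyes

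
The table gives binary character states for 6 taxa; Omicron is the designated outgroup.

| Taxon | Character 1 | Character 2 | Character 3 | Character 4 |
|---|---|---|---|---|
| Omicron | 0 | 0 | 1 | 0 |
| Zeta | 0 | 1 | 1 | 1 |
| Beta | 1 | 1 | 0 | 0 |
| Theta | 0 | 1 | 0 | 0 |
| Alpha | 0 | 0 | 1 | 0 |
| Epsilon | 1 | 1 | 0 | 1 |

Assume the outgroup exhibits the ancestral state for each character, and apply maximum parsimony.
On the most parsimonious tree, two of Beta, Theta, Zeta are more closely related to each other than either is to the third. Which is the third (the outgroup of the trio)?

Character polarity is set by the outgroup: the derived state is whichever differs from the outgroup's state, so for Character 3 the derived state is '0', and for the remaining characters it is '1'.
Character 1 (derived state '1') is shared by Beta and Epsilon — a synapomorphy uniting that clade.
Character 2 (derived state '1') is shared by Beta, Epsilon, Theta, and Zeta — a synapomorphy uniting that clade.
Only Beta, Epsilon, and Theta show the derived state '0' for Character 3, supporting them as a clade.
Character 4 groups Epsilon and Zeta, which is incompatible with the clades supported by the remaining characters; treating it as convergent (homoplasy) costs fewer steps than any alternative tree.
Most parsimonious ingroup topology: ((Zeta,((Beta,Epsilon),Theta)),Alpha).
Beta and Theta share a more recent common ancestor with each other than either does with Zeta, so Zeta is the least closely related of the three.

Zeta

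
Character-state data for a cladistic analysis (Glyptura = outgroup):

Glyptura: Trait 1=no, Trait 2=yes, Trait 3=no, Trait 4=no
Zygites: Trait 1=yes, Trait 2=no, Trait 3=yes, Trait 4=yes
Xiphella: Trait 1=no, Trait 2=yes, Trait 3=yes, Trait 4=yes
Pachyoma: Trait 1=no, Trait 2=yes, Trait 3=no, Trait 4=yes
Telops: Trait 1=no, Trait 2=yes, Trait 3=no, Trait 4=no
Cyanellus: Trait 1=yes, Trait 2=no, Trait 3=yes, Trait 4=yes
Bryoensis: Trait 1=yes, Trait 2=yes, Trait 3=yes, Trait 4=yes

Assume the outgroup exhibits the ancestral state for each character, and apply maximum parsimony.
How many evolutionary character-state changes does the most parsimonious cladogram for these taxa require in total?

Character polarity is set by the outgroup: the derived state is whichever differs from the outgroup's state, so for Trait 2 the derived state is 'no', and for the remaining characters it is 'yes'.
Trait 1: derived state 'yes' in Bryoensis, Cyanellus, and Zygites only — synapomorphy for {Bryoensis, Cyanellus, Zygites}.
Only Cyanellus and Zygites show the derived state 'no' for Trait 2, supporting them as a clade.
Trait 3 (derived state 'yes') is shared by Bryoensis, Cyanellus, Xiphella, and Zygites — a synapomorphy uniting that clade.
Only Bryoensis, Cyanellus, Pachyoma, Xiphella, and Zygites show the derived state 'yes' for Trait 4, supporting them as a clade.
Most parsimonious ingroup topology: (((((Zygites,Cyanellus),Bryoensis),Xiphella),Pachyoma),Telops).
Changes per character on this tree: Trait 1: 1; Trait 2: 1; Trait 3: 1; Trait 4: 1.
Total = 4.

4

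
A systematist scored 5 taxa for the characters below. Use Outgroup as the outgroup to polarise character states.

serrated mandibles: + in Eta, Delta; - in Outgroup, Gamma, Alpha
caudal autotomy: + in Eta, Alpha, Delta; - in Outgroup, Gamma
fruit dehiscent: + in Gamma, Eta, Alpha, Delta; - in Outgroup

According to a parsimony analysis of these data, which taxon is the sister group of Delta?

Eta

The outgroup has state '-' for every character, so '+' is the derived state throughout.
Only Delta and Eta show the derived state '+' for serrated mandibles, supporting them as a clade.
caudal autotomy (derived state '+') is shared by Alpha, Delta, and Eta — a synapomorphy uniting that clade.
fruit dehiscent (derived state '+') is shared by all ingroup taxa — unites the whole ingroup.
Most parsimonious ingroup topology: (Gamma,((Eta,Delta),Alpha)).
Delta and Eta form a cherry on this tree, so they are sister taxa.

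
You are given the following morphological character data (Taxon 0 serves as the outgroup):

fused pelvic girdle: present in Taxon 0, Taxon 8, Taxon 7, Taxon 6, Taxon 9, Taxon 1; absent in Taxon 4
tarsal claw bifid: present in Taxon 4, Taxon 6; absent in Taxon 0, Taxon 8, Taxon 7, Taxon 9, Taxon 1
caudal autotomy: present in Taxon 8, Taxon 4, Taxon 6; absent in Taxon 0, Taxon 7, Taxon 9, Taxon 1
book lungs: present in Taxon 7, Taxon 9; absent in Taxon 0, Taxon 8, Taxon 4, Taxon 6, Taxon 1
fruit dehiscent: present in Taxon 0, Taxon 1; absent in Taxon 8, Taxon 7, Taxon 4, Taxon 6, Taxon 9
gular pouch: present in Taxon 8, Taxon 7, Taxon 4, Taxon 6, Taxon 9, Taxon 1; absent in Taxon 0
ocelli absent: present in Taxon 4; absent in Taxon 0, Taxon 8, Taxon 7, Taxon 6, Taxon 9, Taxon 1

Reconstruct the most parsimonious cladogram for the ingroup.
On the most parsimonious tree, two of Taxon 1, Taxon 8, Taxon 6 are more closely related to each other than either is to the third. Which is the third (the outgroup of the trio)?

Character polarity is set by the outgroup: the derived state is whichever differs from the outgroup's state, so for fused pelvic girdle, fruit dehiscent the derived state is 'absent', and for the remaining characters it is 'present'.
fused pelvic girdle (derived state 'absent') is unique to Taxon 4 (autapomorphy; uninformative for grouping).
tarsal claw bifid (derived state 'present') is shared by Taxon 4 and Taxon 6 — a synapomorphy uniting that clade.
caudal autotomy (derived state 'present') is shared by Taxon 4, Taxon 6, and Taxon 8 — a synapomorphy uniting that clade.
Only Taxon 7 and Taxon 9 show the derived state 'present' for book lungs, supporting them as a clade.
Only Taxon 4, Taxon 6, Taxon 7, Taxon 8, and Taxon 9 show the derived state 'absent' for fruit dehiscent, supporting them as a clade.
gular pouch (derived state 'present') is shared by all ingroup taxa — unites the whole ingroup.
ocelli absent (derived state 'present') is unique to Taxon 4 (autapomorphy; uninformative for grouping).
Most parsimonious ingroup topology: (((Taxon 8,(Taxon 4,Taxon 6)),(Taxon 7,Taxon 9)),Taxon 1).
Taxon 8 and Taxon 6 share a more recent common ancestor with each other than either does with Taxon 1, so Taxon 1 is the least closely related of the three.

Taxon 1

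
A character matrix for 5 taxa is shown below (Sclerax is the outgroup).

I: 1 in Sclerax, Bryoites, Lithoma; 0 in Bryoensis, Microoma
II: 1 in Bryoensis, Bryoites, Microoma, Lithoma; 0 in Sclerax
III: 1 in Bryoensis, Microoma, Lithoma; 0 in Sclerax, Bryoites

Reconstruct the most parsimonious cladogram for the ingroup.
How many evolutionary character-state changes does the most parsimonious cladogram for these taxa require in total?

Character polarity is set by the outgroup: the derived state is whichever differs from the outgroup's state, so for I the derived state is '0', and for the remaining characters it is '1'.
I (derived state '0') is shared by Bryoensis and Microoma — a synapomorphy uniting that clade.
II (derived state '1') is shared by all ingroup taxa — unites the whole ingroup.
III: derived state '1' in Bryoensis, Lithoma, and Microoma only — synapomorphy for {Bryoensis, Lithoma, Microoma}.
Most parsimonious ingroup topology: (((Bryoensis,Microoma),Lithoma),Bryoites).
Changes per character on this tree: I: 1; II: 1; III: 1.
Total = 3.

3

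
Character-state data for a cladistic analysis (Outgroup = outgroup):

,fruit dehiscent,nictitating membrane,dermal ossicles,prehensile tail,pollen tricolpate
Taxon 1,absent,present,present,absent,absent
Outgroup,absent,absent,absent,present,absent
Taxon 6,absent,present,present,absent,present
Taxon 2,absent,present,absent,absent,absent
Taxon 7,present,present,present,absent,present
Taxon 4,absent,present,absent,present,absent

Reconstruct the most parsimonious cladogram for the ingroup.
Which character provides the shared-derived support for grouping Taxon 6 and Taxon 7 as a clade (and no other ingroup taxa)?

pollen tricolpate

Character polarity is set by the outgroup: the derived state is whichever differs from the outgroup's state, so for prehensile tail the derived state is 'absent', and for the remaining characters it is 'present'.
fruit dehiscent: derived state 'present' in Taxon 7 only — an autapomorphy, so it tells us nothing about relationships among taxa.
All ingroup taxa share the derived state 'present' for nictitating membrane; it defines the ingroup but does not resolve relationships within it.
Only Taxon 1, Taxon 6, and Taxon 7 show the derived state 'present' for dermal ossicles, supporting them as a clade.
prehensile tail: derived state 'absent' in Taxon 1, Taxon 2, Taxon 6, and Taxon 7 only — synapomorphy for {Taxon 1, Taxon 2, Taxon 6, Taxon 7}.
pollen tricolpate (derived state 'present') is shared by Taxon 6 and Taxon 7 — a synapomorphy uniting that clade.
Most parsimonious ingroup topology: ((((Taxon 6,Taxon 7),Taxon 1),Taxon 2),Taxon 4).
The clade {Taxon 6, Taxon 7} is supported by pollen tricolpate: its derived state 'present' occurs in exactly those taxa and in no other taxon (including the outgroup).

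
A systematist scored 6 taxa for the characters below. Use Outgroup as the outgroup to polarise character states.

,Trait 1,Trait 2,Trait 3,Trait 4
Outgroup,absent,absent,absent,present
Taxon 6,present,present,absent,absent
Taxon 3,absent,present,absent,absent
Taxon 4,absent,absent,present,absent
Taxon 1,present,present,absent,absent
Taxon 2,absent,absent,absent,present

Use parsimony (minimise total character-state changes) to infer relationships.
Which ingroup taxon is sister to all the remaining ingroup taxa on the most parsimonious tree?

Character polarity is set by the outgroup: the derived state is whichever differs from the outgroup's state, so for Trait 4 the derived state is 'absent', and for the remaining characters it is 'present'.
Only Taxon 1 and Taxon 6 show the derived state 'present' for Trait 1, supporting them as a clade.
Only Taxon 1, Taxon 3, and Taxon 6 show the derived state 'present' for Trait 2, supporting them as a clade.
Trait 3: derived state 'present' in Taxon 4 only — an autapomorphy, so it tells us nothing about relationships among taxa.
Trait 4: derived state 'absent' in Taxon 1, Taxon 3, Taxon 4, and Taxon 6 only — synapomorphy for {Taxon 1, Taxon 3, Taxon 4, Taxon 6}.
Most parsimonious ingroup topology: ((((Taxon 6,Taxon 1),Taxon 3),Taxon 4),Taxon 2).
Taxon 2 is sister to the clade containing all other ingroup taxa, so it is the earliest-diverging (most basal) ingroup lineage.

Taxon 2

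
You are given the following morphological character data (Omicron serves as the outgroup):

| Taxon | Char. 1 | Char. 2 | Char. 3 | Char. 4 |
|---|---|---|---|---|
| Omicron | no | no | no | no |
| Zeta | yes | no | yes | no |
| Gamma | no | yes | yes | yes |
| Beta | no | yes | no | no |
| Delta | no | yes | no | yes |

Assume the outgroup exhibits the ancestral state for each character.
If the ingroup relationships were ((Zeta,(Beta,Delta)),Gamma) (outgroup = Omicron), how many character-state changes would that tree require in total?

7

Map each character onto ((Zeta,(Beta,Delta)),Gamma) (rooted by Omicron) and count the minimum state changes it requires (Fitch parsimony):
Char. 1: 1; Char. 2: 2; Char. 3: 2; Char. 4: 2.
Total tree length = 7.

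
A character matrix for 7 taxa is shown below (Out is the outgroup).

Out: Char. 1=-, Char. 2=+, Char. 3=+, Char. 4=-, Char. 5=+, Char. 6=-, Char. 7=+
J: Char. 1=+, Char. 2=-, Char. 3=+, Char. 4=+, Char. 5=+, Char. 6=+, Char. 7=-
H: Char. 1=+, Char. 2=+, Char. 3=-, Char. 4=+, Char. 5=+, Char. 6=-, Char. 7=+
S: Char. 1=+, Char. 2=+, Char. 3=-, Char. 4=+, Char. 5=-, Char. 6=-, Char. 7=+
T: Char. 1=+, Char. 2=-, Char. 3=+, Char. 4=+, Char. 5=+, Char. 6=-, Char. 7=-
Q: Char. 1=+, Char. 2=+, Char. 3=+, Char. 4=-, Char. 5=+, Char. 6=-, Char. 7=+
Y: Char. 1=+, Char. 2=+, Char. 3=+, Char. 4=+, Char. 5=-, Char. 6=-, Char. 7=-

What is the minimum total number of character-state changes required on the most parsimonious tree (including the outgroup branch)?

8

Character polarity is set by the outgroup: the derived state is whichever differs from the outgroup's state, so for Char. 2, Char. 3, Char. 5, Char. 7 the derived state is '-', and for the remaining characters it is '+'.
Char. 1 (derived state '+') is shared by all ingroup taxa — unites the whole ingroup.
Only J and T show the derived state '-' for Char. 2, supporting them as a clade.
Char. 3: derived state '-' in H and S only — synapomorphy for {H, S}.
Only H, J, S, T, and Y show the derived state '+' for Char. 4, supporting them as a clade.
Char. 5 groups S and Y, which is incompatible with the clades supported by the remaining characters; treating it as convergent (homoplasy) costs fewer steps than any alternative tree.
Char. 6: derived state '+' in J only — an autapomorphy, so it tells us nothing about relationships among taxa.
Only J, T, and Y show the derived state '-' for Char. 7, supporting them as a clade.
Most parsimonious ingroup topology: ((((J,T),Y),(H,S)),Q).
Changes per character on this tree: Char. 1: 1; Char. 2: 1; Char. 3: 1; Char. 4: 1; Char. 5: 2; Char. 6: 1; Char. 7: 1.
Total = 8.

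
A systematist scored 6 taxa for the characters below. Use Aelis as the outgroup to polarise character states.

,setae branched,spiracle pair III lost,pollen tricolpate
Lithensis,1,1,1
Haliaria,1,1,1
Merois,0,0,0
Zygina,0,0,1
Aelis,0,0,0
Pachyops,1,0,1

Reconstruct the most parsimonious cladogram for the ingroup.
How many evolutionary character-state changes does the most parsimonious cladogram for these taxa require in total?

The outgroup has state '0' for every character, so '1' is the derived state throughout.
setae branched: derived state '1' in Haliaria, Lithensis, and Pachyops only — synapomorphy for {Haliaria, Lithensis, Pachyops}.
spiracle pair III lost: derived state '1' in Haliaria and Lithensis only — synapomorphy for {Haliaria, Lithensis}.
pollen tricolpate: derived state '1' in Haliaria, Lithensis, Pachyops, and Zygina only — synapomorphy for {Haliaria, Lithensis, Pachyops, Zygina}.
Most parsimonious ingroup topology: ((((Lithensis,Haliaria),Pachyops),Zygina),Merois).
Changes per character on this tree: setae branched: 1; spiracle pair III lost: 1; pollen tricolpate: 1.
Total = 3.

3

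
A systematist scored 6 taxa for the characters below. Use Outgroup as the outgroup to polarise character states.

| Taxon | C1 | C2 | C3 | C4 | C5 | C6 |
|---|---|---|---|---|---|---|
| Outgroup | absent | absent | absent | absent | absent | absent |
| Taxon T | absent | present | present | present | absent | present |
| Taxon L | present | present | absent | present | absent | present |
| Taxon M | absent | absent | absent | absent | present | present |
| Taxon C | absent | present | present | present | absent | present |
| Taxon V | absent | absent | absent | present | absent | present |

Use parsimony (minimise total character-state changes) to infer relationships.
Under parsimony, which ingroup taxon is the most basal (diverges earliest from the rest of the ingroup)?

The outgroup has state 'absent' for every character, so 'present' is the derived state throughout.
C1 (derived state 'present') is unique to Taxon L (autapomorphy; uninformative for grouping).
Only Taxon C, Taxon L, and Taxon T show the derived state 'present' for C2, supporting them as a clade.
C3 (derived state 'present') is shared by Taxon C and Taxon T — a synapomorphy uniting that clade.
C4 (derived state 'present') is shared by Taxon C, Taxon L, Taxon T, and Taxon V — a synapomorphy uniting that clade.
C5: derived state 'present' in Taxon M only — an autapomorphy, so it tells us nothing about relationships among taxa.
All ingroup taxa share the derived state 'present' for C6; it defines the ingroup but does not resolve relationships within it.
Most parsimonious ingroup topology: ((((Taxon T,Taxon C),Taxon L),Taxon V),Taxon M).
Taxon M is sister to the clade containing all other ingroup taxa, so it is the earliest-diverging (most basal) ingroup lineage.

Taxon M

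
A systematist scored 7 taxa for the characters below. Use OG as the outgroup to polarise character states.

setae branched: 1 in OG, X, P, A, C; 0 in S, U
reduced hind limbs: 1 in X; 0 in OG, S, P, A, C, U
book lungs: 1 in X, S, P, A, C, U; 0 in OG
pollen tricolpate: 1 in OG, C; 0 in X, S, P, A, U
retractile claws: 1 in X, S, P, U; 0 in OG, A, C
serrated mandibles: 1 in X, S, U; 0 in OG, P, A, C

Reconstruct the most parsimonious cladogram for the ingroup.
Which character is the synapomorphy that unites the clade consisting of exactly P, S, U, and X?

Character polarity is set by the outgroup: the derived state is whichever differs from the outgroup's state, so for setae branched, pollen tricolpate the derived state is '0', and for the remaining characters it is '1'.
setae branched (derived state '0') is shared by S and U — a synapomorphy uniting that clade.
reduced hind limbs (derived state '1') is unique to X (autapomorphy; uninformative for grouping).
All ingroup taxa share the derived state '1' for book lungs; it defines the ingroup but does not resolve relationships within it.
pollen tricolpate: derived state '0' in A, P, S, U, and X only — synapomorphy for {A, P, S, U, X}.
Only P, S, U, and X show the derived state '1' for retractile claws, supporting them as a clade.
serrated mandibles: derived state '1' in S, U, and X only — synapomorphy for {S, U, X}.
Most parsimonious ingroup topology: ((((X,(S,U)),P),A),C).
The clade {P, S, U, X} is supported by retractile claws: its derived state '1' occurs in exactly those taxa and in no other taxon (including the outgroup).

retractile claws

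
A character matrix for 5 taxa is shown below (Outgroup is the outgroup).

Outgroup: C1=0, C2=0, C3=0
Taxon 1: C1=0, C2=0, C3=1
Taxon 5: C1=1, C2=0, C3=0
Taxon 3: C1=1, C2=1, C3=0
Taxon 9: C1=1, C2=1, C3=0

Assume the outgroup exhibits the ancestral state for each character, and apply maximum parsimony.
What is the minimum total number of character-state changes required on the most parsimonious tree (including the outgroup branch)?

The outgroup has state '0' for every character, so '1' is the derived state throughout.
C1 (derived state '1') is shared by Taxon 3, Taxon 5, and Taxon 9 — a synapomorphy uniting that clade.
C2: derived state '1' in Taxon 3 and Taxon 9 only — synapomorphy for {Taxon 3, Taxon 9}.
C3: derived state '1' in Taxon 1 only — an autapomorphy, so it tells us nothing about relationships among taxa.
Most parsimonious ingroup topology: (Taxon 1,(Taxon 5,(Taxon 3,Taxon 9))).
Changes per character on this tree: C1: 1; C2: 1; C3: 1.
Total = 3.

3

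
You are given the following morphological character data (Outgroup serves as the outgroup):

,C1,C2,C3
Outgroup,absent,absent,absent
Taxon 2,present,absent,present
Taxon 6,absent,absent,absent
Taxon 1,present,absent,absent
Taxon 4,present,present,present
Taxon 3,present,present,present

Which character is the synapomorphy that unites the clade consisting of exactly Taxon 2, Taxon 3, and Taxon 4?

The outgroup has state 'absent' for every character, so 'present' is the derived state throughout.
Only Taxon 1, Taxon 2, Taxon 3, and Taxon 4 show the derived state 'present' for C1, supporting them as a clade.
C2 (derived state 'present') is shared by Taxon 3 and Taxon 4 — a synapomorphy uniting that clade.
Only Taxon 2, Taxon 3, and Taxon 4 show the derived state 'present' for C3, supporting them as a clade.
Most parsimonious ingroup topology: (((Taxon 2,(Taxon 4,Taxon 3)),Taxon 1),Taxon 6).
The clade {Taxon 2, Taxon 3, Taxon 4} is supported by C3: its derived state 'present' occurs in exactly those taxa and in no other taxon (including the outgroup).

C3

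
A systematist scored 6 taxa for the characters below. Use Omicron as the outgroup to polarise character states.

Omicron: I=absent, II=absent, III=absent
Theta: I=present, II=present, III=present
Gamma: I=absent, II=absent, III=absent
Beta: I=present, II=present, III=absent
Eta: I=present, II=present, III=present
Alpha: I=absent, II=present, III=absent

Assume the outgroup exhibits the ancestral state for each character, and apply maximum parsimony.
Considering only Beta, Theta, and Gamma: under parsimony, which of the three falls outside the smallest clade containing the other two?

The outgroup has state 'absent' for every character, so 'present' is the derived state throughout.
I: derived state 'present' in Beta, Eta, and Theta only — synapomorphy for {Beta, Eta, Theta}.
Only Alpha, Beta, Eta, and Theta show the derived state 'present' for II, supporting them as a clade.
III (derived state 'present') is shared by Eta and Theta — a synapomorphy uniting that clade.
Most parsimonious ingroup topology: ((((Theta,Eta),Beta),Alpha),Gamma).
Theta and Beta share a more recent common ancestor with each other than either does with Gamma, so Gamma is the least closely related of the three.

Gamma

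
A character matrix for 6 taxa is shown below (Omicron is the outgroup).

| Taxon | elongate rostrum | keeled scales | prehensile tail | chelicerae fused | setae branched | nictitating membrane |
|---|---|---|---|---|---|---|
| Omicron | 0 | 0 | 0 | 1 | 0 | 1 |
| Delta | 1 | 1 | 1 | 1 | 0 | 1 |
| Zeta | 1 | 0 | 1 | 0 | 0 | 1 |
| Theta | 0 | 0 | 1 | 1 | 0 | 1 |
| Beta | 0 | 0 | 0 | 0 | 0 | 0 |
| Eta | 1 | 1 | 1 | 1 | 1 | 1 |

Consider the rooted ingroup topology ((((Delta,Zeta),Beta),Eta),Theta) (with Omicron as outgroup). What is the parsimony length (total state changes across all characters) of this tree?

10

Map each character onto ((((Delta,Zeta),Beta),Eta),Theta) (rooted by Omicron) and count the minimum state changes it requires (Fitch parsimony):
elongate rostrum: 2; keeled scales: 2; prehensile tail: 2; chelicerae fused: 2; setae branched: 1; nictitating membrane: 1.
Total tree length = 10.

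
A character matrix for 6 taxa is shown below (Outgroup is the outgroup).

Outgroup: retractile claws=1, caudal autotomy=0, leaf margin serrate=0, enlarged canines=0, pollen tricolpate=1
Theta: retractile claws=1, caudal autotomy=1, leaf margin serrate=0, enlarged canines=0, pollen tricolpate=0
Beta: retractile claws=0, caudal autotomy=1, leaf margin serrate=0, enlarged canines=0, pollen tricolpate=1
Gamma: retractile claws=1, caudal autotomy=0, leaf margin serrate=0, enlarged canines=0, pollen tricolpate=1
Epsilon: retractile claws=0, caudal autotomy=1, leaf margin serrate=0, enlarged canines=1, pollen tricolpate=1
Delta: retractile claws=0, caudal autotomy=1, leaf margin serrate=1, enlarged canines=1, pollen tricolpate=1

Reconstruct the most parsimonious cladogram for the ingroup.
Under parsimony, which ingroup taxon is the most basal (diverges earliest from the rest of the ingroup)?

Character polarity is set by the outgroup: the derived state is whichever differs from the outgroup's state, so for retractile claws, pollen tricolpate the derived state is '0', and for the remaining characters it is '1'.
Only Beta, Delta, and Epsilon show the derived state '0' for retractile claws, supporting them as a clade.
caudal autotomy: derived state '1' in Beta, Delta, Epsilon, and Theta only — synapomorphy for {Beta, Delta, Epsilon, Theta}.
leaf margin serrate: derived state '1' in Delta only — an autapomorphy, so it tells us nothing about relationships among taxa.
enlarged canines (derived state '1') is shared by Delta and Epsilon — a synapomorphy uniting that clade.
pollen tricolpate: derived state '0' in Theta only — an autapomorphy, so it tells us nothing about relationships among taxa.
Most parsimonious ingroup topology: ((Theta,(Beta,(Epsilon,Delta))),Gamma).
Gamma is sister to the clade containing all other ingroup taxa, so it is the earliest-diverging (most basal) ingroup lineage.

Gamma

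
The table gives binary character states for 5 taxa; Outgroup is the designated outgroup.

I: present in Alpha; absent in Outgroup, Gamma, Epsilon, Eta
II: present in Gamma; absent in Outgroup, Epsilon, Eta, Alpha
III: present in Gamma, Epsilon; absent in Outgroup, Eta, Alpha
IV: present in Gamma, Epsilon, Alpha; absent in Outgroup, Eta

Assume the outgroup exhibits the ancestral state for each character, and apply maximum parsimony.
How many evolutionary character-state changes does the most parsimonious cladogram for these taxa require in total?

4

The outgroup has state 'absent' for every character, so 'present' is the derived state throughout.
I: derived state 'present' in Alpha only — an autapomorphy, so it tells us nothing about relationships among taxa.
II (derived state 'present') is unique to Gamma (autapomorphy; uninformative for grouping).
III (derived state 'present') is shared by Epsilon and Gamma — a synapomorphy uniting that clade.
IV (derived state 'present') is shared by Alpha, Epsilon, and Gamma — a synapomorphy uniting that clade.
Most parsimonious ingroup topology: (((Gamma,Epsilon),Alpha),Eta).
Changes per character on this tree: I: 1; II: 1; III: 1; IV: 1.
Total = 4.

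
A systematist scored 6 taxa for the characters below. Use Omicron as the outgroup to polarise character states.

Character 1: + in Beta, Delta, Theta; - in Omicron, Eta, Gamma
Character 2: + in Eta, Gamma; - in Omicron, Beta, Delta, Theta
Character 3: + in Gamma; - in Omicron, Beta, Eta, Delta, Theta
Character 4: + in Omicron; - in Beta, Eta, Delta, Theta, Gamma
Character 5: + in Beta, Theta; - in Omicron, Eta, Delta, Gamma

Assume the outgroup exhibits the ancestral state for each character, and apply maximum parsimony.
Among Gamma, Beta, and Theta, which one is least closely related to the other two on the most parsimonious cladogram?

Character polarity is set by the outgroup: the derived state is whichever differs from the outgroup's state, so for Character 4 the derived state is '-', and for the remaining characters it is '+'.
Character 1: derived state '+' in Beta, Delta, and Theta only — synapomorphy for {Beta, Delta, Theta}.
Character 2: derived state '+' in Eta and Gamma only — synapomorphy for {Eta, Gamma}.
Character 3 (derived state '+') is unique to Gamma (autapomorphy; uninformative for grouping).
Character 4 (derived state '-') is shared by all ingroup taxa — unites the whole ingroup.
Character 5: derived state '+' in Beta and Theta only — synapomorphy for {Beta, Theta}.
Most parsimonious ingroup topology: (((Beta,Theta),Delta),(Eta,Gamma)).
Theta and Beta share a more recent common ancestor with each other than either does with Gamma, so Gamma is the least closely related of the three.

Gamma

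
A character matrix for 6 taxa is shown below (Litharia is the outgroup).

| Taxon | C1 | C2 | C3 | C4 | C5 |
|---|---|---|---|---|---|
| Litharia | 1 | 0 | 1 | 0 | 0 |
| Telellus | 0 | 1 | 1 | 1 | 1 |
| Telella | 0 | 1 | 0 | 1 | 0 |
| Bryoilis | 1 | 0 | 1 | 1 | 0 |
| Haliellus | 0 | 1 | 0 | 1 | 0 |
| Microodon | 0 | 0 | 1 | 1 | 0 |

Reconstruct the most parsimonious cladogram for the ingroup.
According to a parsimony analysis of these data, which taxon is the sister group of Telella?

Character polarity is set by the outgroup: the derived state is whichever differs from the outgroup's state, so for C1, C3 the derived state is '0', and for the remaining characters it is '1'.
Only Haliellus, Microodon, Telella, and Telellus show the derived state '0' for C1, supporting them as a clade.
C2: derived state '1' in Haliellus, Telella, and Telellus only — synapomorphy for {Haliellus, Telella, Telellus}.
C3 (derived state '0') is shared by Haliellus and Telella — a synapomorphy uniting that clade.
C4 (derived state '1') is shared by all ingroup taxa — unites the whole ingroup.
C5 (derived state '1') is unique to Telellus (autapomorphy; uninformative for grouping).
Most parsimonious ingroup topology: (((Telellus,(Telella,Haliellus)),Microodon),Bryoilis).
Telella and Haliellus form a cherry on this tree, so they are sister taxa.

Haliellus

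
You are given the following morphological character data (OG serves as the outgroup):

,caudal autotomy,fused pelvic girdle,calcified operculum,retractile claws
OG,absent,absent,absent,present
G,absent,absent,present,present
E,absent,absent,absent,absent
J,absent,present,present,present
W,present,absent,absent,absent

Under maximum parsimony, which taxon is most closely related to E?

W

Character polarity is set by the outgroup: the derived state is whichever differs from the outgroup's state, so for retractile claws the derived state is 'absent', and for the remaining characters it is 'present'.
caudal autotomy: derived state 'present' in W only — an autapomorphy, so it tells us nothing about relationships among taxa.
fused pelvic girdle (derived state 'present') is unique to J (autapomorphy; uninformative for grouping).
calcified operculum (derived state 'present') is shared by G and J — a synapomorphy uniting that clade.
retractile claws (derived state 'absent') is shared by E and W — a synapomorphy uniting that clade.
Most parsimonious ingroup topology: ((J,G),(W,E)).
E and W form a cherry on this tree, so they are sister taxa.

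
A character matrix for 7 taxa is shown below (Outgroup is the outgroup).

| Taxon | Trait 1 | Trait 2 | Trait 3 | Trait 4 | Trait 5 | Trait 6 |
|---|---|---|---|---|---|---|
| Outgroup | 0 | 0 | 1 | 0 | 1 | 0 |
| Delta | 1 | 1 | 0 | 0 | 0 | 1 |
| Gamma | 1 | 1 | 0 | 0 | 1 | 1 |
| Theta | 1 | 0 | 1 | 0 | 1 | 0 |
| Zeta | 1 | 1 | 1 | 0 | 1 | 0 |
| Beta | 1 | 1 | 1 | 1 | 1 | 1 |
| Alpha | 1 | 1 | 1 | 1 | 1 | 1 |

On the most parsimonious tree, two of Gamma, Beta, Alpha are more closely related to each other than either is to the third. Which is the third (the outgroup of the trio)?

Gamma

Character polarity is set by the outgroup: the derived state is whichever differs from the outgroup's state, so for Trait 3, Trait 5 the derived state is '0', and for the remaining characters it is '1'.
All ingroup taxa share the derived state '1' for Trait 1; it defines the ingroup but does not resolve relationships within it.
Trait 2 (derived state '1') is shared by Alpha, Beta, Delta, Gamma, and Zeta — a synapomorphy uniting that clade.
Trait 3: derived state '0' in Delta and Gamma only — synapomorphy for {Delta, Gamma}.
Only Alpha and Beta show the derived state '1' for Trait 4, supporting them as a clade.
Trait 5: derived state '0' in Delta only — an autapomorphy, so it tells us nothing about relationships among taxa.
Trait 6 (derived state '1') is shared by Alpha, Beta, Delta, and Gamma — a synapomorphy uniting that clade.
Most parsimonious ingroup topology: ((((Delta,Gamma),(Beta,Alpha)),Zeta),Theta).
Alpha and Beta share a more recent common ancestor with each other than either does with Gamma, so Gamma is the least closely related of the three.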